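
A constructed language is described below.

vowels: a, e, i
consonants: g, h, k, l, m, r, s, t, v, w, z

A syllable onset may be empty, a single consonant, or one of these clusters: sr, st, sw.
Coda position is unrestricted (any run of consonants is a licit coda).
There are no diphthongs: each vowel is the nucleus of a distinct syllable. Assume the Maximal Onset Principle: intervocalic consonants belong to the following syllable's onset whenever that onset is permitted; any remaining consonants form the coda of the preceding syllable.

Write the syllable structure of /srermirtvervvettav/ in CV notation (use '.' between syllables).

CCVC.CVCC.CVCC.CVC.CVC

Vowels present: e, i, e, e, a; each is a nucleus, giving 5 syllables.
V1 /e/ – V2 /i/: /rm/; trying suffixes from longest down, /m/ is the first permitted one, so coda /r/ | onset /m/.
V2 /i/ – V3 /e/: /rtv/ — longest licit onset from the right is /v/, leaving /rt/ as coda.
V3 /e/ – V4 /e/: cluster /rvv/ — the longest permitted-onset suffix is /v/; onset = /v/, preceding coda = /rv/.
V4 /e/ – V5 /a/: /tt/ splits as /t/ + /t/ (/t/ is the longest suffix that is a licit onset).
Syllabification: srer.mirt.verv.vet.tav.
Mapping each syllable to C/V: /srer/ → CCVC, /mirt/ → CVCC, /verv/ → CVCC, /vet/ → CVC, /tav/ → CVC.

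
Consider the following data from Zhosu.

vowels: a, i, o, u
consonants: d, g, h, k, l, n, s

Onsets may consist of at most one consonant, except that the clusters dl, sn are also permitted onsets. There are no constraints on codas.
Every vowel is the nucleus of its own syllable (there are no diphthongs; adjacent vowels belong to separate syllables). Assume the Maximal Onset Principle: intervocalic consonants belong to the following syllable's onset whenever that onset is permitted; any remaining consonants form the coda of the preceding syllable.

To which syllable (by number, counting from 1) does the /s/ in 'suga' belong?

1

Nuclei (vowels): u, a → 2 syllables.
Between /u/ (V1) and /a/ (V2): /g/ → onset of the next syllable (single consonants are always licit onsets).
Syllabification: su.ga.
The /s/ is in the onset of syllable 1 (/su/).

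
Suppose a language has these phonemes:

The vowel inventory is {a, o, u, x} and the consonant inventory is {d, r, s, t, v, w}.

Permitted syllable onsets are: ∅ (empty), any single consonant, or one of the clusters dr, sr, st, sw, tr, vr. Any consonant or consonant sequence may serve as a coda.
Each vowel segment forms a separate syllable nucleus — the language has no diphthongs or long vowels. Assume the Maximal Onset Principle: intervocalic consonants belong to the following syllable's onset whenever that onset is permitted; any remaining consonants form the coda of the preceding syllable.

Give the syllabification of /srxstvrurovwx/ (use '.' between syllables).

srxst.vru.rov.wx

Nuclei (vowels): x, u, o, x → 4 syllables.
/x…u/ gap (V1→V2): cluster /stvr/ — the longest permitted-onset suffix is /vr/; onset = /vr/, preceding coda = /st/.
/u…o/ gap (V2→V3): just /r/ — single C goes to the following onset.
/o…x/ gap (V3→V4): /vw/ splits as /v/ + /w/ (/w/ is the longest suffix that is a licit onset).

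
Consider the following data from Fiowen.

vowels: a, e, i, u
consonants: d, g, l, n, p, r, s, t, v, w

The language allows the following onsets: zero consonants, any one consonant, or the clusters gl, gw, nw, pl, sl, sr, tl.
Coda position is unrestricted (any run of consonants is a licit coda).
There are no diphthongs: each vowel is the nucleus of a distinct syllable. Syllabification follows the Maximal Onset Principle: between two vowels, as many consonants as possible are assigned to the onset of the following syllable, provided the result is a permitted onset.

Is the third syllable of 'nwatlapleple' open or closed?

The vowels are a, a, e, e — 4 nuclei, so 4 syllables.
/a…a/ gap (V1→V2): /tl/ is a licit onset in full, so it all attaches to the next syllable.
/a…e/ gap (V2→V3): /pl/ is a licit onset in full, so it all attaches to the next syllable.
/e…e/ gap (V3→V4): /pl/ — entire cluster is a permitted onset → onset /pl/, coda ∅.
Putting it together: nwa.tla.ple.ple.
Syllable 3 is /ple/; it ends in its nucleus with no coda, so it is open.

open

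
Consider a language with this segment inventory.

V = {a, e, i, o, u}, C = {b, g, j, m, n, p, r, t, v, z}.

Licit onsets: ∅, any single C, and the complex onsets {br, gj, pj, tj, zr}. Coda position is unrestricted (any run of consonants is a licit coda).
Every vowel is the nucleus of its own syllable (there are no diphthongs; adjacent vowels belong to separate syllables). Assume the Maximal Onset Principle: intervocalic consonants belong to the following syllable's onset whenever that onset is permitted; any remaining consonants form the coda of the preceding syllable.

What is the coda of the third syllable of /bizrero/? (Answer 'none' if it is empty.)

none

The vowels are i, e, o — 3 nuclei, so 3 syllables.
Between /i/ (V1) and /e/ (V2): /zr/ is a licit onset in full, so it all attaches to the next syllable.
Between /e/ (V2) and /o/ (V3): /r/ → onset of the next syllable (single consonants are always licit onsets).
So the parse is bi.zre.ro.
Syllable 3 is /ro/: onset /r/, nucleus /o/, coda ∅.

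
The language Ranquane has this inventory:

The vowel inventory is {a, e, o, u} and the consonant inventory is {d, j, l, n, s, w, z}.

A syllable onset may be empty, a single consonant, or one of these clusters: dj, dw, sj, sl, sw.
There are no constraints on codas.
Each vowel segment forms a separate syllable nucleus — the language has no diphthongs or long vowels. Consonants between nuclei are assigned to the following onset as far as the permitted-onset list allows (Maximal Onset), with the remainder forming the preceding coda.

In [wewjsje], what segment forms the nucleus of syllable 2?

Vowels present: e, e; each is a nucleus, giving 2 syllables.
The second nucleus (vowel 2 from the left) is /e/.

e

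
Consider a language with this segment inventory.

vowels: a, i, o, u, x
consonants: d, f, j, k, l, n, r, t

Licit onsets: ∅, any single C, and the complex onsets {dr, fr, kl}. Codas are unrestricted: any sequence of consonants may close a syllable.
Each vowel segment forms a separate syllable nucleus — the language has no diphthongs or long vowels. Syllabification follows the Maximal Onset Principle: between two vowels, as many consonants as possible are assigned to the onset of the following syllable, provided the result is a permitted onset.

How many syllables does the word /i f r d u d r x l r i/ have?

The vowels are i, u, x, i — 4 nuclei, so 4 syllables.

4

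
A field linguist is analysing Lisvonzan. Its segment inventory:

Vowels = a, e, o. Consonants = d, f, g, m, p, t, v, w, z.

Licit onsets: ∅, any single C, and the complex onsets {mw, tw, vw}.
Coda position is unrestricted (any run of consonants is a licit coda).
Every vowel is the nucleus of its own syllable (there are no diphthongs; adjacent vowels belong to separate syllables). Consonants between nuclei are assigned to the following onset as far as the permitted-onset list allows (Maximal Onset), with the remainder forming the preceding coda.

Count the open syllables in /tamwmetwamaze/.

The vowels are a, e, a, a, e — 5 nuclei, so 5 syllables.
V1 /a/ – V2 /e/: cluster /mwm/ — the longest permitted-onset suffix is /m/; onset = /m/, preceding coda = /mw/.
V2 /e/ – V3 /a/: /tw/ is a licit onset in full, so it all attaches to the next syllable.
V3 /a/ – V4 /a/: just /m/ — single C goes to the following onset.
V4 /a/ – V5 /e/: /z/ → onset of the next syllable (single consonants are always licit onsets).
Putting it together: tamw.me.twa.ma.ze.
Classifying each syllable: /tamw/ (closed), /me/ (open), /twa/ (open), /ma/ (open), /ze/ (open).
Open syllables: 4.

4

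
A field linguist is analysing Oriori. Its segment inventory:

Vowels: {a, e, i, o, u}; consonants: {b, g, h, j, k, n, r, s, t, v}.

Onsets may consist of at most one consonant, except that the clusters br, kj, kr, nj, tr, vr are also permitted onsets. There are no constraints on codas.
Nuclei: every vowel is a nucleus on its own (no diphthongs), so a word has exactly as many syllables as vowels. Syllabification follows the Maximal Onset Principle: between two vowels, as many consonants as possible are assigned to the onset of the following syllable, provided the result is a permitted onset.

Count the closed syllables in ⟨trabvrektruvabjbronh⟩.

4

Vowels present: a, e, u, a, o; each is a nucleus, giving 5 syllables.
/a…e/ gap (V1→V2): /bvr/; trying suffixes from longest down, /vr/ is the first permitted one, so coda /b/ | onset /vr/.
/e…u/ gap (V2→V3): /ktr/ splits as /k/ + /tr/ (/tr/ is the longest suffix that is a licit onset).
/u…a/ gap (V3→V4): /v/ is a single consonant, so it becomes the next onset.
/a…o/ gap (V4→V5): /bjbr/ — longest licit onset from the right is /br/, leaving /bj/ as coda.
Syllabification: trab.vrek.tru.vabj.bronh.
Classifying each syllable: /trab/ (closed), /vrek/ (closed), /tru/ (open), /vabj/ (closed), /bronh/ (closed).
Closed syllables: 4.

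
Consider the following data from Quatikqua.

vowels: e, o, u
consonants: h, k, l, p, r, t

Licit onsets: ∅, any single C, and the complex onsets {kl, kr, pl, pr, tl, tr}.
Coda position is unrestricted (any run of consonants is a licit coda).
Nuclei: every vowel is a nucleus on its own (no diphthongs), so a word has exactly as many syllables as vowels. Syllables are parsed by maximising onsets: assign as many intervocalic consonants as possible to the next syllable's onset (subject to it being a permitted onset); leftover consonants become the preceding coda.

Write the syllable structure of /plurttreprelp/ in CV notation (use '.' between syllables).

Nuclei (vowels): u, e, e → 3 syllables.
V1 /u/ – V2 /e/: /rttr/ — longest licit onset from the right is /tr/, leaving /rt/ as coda.
V2 /e/ – V3 /e/: cluster /pr/ — /pr/ is itself a permitted onset, so the whole cluster goes right; preceding coda = ∅.
Putting it together: plurt.tre.prelp.
Mapping each syllable to C/V: /plurt/ → CCVCC, /tre/ → CCV, /prelp/ → CCVCC.

CCVCC.CCV.CCVCC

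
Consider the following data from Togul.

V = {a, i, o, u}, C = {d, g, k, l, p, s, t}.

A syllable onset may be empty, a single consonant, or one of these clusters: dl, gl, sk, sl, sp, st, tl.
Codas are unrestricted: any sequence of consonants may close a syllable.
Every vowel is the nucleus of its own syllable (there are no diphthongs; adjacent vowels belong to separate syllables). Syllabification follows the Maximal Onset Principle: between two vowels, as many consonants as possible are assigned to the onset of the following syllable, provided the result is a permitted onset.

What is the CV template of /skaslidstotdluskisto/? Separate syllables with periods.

The vowels are a, i, o, u, i, o — 6 nuclei, so 6 syllables.
V1 /a/ – V2 /i/: /sl/ is a licit onset in full, so it all attaches to the next syllable.
V2 /i/ – V3 /o/: /dst/ — longest licit onset from the right is /st/, leaving /d/ as coda.
V3 /o/ – V4 /u/: /tdl/; trying suffixes from longest down, /dl/ is the first permitted one, so coda /t/ | onset /dl/.
V4 /u/ – V5 /i/: cluster /sk/ — /sk/ is itself a permitted onset, so the whole cluster goes right; preceding coda = ∅.
V5 /i/ – V6 /o/: /st/ is a licit onset in full, so it all attaches to the next syllable.
So the parse is ska.slid.stot.dlu.ski.sto.
Mapping each syllable to C/V: /ska/ → CCV, /slid/ → CCVC, /stot/ → CCVC, /dlu/ → CCV, /ski/ → CCV, /sto/ → CCV.

CCV.CCVC.CCVC.CCV.CCV.CCV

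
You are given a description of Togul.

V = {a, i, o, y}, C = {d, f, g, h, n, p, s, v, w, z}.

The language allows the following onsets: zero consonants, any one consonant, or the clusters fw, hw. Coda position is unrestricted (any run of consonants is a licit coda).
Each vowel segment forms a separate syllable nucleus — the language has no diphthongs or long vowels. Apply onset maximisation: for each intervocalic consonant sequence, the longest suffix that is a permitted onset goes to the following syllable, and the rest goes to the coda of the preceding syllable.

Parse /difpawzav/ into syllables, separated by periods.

Nuclei (vowels): i, a, a → 3 syllables.
Between /i/ (V1) and /a/ (V2): cluster /fp/ — the longest permitted-onset suffix is /p/; onset = /p/, preceding coda = /f/.
Between /a/ (V2) and /a/ (V3): cluster /wz/ — the longest permitted-onset suffix is /z/; onset = /z/, preceding coda = /w/.

dif.paw.zav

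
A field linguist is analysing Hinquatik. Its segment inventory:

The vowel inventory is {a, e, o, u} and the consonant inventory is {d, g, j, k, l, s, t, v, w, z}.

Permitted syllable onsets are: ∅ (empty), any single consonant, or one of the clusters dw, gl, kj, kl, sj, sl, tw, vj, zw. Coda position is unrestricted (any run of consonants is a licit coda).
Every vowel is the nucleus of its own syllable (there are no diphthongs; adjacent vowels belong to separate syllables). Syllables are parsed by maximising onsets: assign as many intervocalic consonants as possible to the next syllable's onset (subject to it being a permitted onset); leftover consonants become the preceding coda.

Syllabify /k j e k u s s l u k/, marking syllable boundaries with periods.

The vowels are e, u, u — 3 nuclei, so 3 syllables.
/e…u/ gap (V1→V2): just /k/ — single C goes to the following onset.
/u…u/ gap (V2→V3): /ssl/; trying suffixes from longest down, /sl/ is the first permitted one, so coda /s/ | onset /sl/.

kje.kus.sluk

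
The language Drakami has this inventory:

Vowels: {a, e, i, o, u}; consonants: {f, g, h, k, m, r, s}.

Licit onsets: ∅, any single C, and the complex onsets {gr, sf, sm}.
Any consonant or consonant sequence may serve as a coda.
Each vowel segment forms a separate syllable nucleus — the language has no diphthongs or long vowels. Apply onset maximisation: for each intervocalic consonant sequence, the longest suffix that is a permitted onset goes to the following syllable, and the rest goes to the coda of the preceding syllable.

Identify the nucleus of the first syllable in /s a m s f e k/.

Vowels present: a, e; each is a nucleus, giving 2 syllables.
The first nucleus (vowel 1 from the left) is /a/.

a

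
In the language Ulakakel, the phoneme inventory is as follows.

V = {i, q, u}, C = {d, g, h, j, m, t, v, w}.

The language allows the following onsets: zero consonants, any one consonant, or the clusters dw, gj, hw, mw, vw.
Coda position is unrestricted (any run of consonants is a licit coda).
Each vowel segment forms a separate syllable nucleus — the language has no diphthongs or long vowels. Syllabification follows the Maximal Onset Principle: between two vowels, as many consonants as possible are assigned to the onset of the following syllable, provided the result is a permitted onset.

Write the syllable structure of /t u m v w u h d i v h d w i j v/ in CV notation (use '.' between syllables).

CVC.CCVC.CVCC.CCVCC

Vowels present: u, u, i, i; each is a nucleus, giving 4 syllables.
σ1/σ2 boundary: cluster /mvw/ — the longest permitted-onset suffix is /vw/; onset = /vw/, preceding coda = /m/.
σ2/σ3 boundary: /hd/; trying suffixes from longest down, /d/ is the first permitted one, so coda /h/ | onset /d/.
σ3/σ4 boundary: /vhdw/ splits as /vh/ + /dw/ (/dw/ is the longest suffix that is a licit onset).
Syllabification: tum.vwuh.divh.dwijv.
Mapping each syllable to C/V: /tum/ → CVC, /vwuh/ → CCVC, /divh/ → CVCC, /dwijv/ → CCVCC.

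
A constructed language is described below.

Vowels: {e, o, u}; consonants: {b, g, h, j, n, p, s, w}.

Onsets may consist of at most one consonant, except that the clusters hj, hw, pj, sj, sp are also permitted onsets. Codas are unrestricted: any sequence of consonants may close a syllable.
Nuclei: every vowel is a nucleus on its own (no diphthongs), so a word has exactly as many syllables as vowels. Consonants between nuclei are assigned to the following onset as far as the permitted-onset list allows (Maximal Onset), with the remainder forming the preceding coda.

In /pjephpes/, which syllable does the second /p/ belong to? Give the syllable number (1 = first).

1

The vowels are e, e — 2 nuclei, so 2 syllables.
σ1/σ2 boundary: /php/; trying suffixes from longest down, /p/ is the first permitted one, so coda /ph/ | onset /p/.
Syllabification: pjeph.pes.
The second /p/ is in the coda of syllable 1 (/pjeph/).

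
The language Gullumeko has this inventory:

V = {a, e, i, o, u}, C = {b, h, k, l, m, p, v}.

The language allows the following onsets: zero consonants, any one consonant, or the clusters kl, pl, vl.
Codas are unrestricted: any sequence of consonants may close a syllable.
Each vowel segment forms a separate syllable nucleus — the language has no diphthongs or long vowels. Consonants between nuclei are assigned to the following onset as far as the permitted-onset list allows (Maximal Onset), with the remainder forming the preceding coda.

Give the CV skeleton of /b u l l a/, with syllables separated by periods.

Nuclei (vowels): u, a → 2 syllables.
V1 /u/ – V2 /a/: /ll/ — longest licit onset from the right is /l/, leaving /l/ as coda.
So the parse is bul.la.
Mapping each syllable to C/V: /bul/ → CVC, /la/ → CV.

CVC.CV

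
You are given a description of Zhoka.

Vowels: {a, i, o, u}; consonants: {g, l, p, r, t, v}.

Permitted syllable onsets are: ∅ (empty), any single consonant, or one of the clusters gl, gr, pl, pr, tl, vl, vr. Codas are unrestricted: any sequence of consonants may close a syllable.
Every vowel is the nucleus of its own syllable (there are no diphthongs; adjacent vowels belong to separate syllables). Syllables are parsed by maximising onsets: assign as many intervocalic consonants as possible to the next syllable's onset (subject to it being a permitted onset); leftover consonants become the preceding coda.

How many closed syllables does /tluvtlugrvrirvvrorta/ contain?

4

Vowels present: u, u, i, o, a; each is a nucleus, giving 5 syllables.
V1 /u/ – V2 /u/: /vtl/ splits as /v/ + /tl/ (/tl/ is the longest suffix that is a licit onset).
V2 /u/ – V3 /i/: /grvr/ — longest licit onset from the right is /vr/, leaving /gr/ as coda.
V3 /i/ – V4 /o/: cluster /rvvr/ — the longest permitted-onset suffix is /vr/; onset = /vr/, preceding coda = /rv/.
V4 /o/ – V5 /a/: /rt/; trying suffixes from longest down, /t/ is the first permitted one, so coda /r/ | onset /t/.
So the parse is tluv.tlugr.vrirv.vror.ta.
Classifying each syllable: /tluv/ (closed), /tlugr/ (closed), /vrirv/ (closed), /vror/ (closed), /ta/ (open).
Closed syllables: 4.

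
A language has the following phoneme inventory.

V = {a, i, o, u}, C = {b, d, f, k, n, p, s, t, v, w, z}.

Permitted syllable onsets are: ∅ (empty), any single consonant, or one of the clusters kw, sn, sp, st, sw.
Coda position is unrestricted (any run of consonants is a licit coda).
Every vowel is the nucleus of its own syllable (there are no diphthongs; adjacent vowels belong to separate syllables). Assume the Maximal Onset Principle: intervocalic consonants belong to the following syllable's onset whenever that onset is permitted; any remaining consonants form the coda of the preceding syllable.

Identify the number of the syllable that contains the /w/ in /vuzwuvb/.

Nuclei (vowels): u, u → 2 syllables.
σ1/σ2 boundary: cluster /zw/ — the longest permitted-onset suffix is /w/; onset = /w/, preceding coda = /z/.
Putting it together: vuz.wuvb.
The /w/ is in the onset of syllable 2 (/wuvb/).

2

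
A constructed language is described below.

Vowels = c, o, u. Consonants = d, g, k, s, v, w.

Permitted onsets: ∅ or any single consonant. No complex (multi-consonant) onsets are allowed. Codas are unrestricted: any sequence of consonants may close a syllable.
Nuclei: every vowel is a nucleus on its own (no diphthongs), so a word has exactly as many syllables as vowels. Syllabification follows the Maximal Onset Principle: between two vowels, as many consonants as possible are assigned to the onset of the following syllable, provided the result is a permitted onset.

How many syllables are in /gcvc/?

Vowels present: c, c; each is a nucleus, giving 2 syllables.

2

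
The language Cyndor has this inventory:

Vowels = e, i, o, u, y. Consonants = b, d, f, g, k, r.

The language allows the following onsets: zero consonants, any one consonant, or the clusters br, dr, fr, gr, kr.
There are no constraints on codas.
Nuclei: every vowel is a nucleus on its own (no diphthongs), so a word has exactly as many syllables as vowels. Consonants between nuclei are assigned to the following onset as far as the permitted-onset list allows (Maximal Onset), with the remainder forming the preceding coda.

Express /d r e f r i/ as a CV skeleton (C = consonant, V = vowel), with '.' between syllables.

The vowels are e, i — 2 nuclei, so 2 syllables.
V1 /e/ – V2 /i/: cluster /fr/ — /fr/ is itself a permitted onset, so the whole cluster goes right; preceding coda = ∅.
Syllabification: dre.fri.
Mapping each syllable to C/V: /dre/ → CCV, /fri/ → CCV.

CCV.CCV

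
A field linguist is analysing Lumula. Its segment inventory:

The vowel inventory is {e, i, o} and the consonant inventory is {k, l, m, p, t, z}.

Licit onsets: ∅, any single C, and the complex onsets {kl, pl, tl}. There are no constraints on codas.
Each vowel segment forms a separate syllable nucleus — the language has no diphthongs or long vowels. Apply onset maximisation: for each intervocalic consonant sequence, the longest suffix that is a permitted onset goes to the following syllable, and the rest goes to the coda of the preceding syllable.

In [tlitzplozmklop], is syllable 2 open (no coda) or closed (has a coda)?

closed

Vowels present: i, o, o; each is a nucleus, giving 3 syllables.
Between /i/ (V1) and /o/ (V2): /tzpl/ splits as /tz/ + /pl/ (/pl/ is the longest suffix that is a licit onset).
Between /o/ (V2) and /o/ (V3): /zmkl/; trying suffixes from longest down, /kl/ is the first permitted one, so coda /zm/ | onset /kl/.
Syllabification: tlitz.plozm.klop.
Syllable 2 is /plozm/ with coda /zm/, so it is closed.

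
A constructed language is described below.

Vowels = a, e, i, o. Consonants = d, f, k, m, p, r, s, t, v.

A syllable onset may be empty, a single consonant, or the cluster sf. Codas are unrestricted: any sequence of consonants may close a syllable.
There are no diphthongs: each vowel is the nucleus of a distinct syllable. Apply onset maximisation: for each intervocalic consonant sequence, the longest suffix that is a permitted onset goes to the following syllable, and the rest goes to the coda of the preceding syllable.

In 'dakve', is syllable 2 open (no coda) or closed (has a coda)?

open

Vowels present: a, e; each is a nucleus, giving 2 syllables.
/a…e/ gap (V1→V2): /kv/ — longest licit onset from the right is /v/, leaving /k/ as coda.
Putting it together: dak.ve.
Syllable 2 is /ve/; it ends in its nucleus with no coda, so it is open.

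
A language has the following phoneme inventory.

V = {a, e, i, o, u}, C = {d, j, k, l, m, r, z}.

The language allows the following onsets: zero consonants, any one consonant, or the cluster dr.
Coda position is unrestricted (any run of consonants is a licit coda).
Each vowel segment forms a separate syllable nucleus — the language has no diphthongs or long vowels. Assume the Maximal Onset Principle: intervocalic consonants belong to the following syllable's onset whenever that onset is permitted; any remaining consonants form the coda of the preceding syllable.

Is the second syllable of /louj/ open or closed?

Vowels present: o, u; each is a nucleus, giving 2 syllables.
Between /o/ (V1) and /u/ (V2): no consonants, so the boundary falls immediately after /o/.
So the parse is lo.uj.
Syllable 2 is /uj/ with coda /j/, so it is closed.

closed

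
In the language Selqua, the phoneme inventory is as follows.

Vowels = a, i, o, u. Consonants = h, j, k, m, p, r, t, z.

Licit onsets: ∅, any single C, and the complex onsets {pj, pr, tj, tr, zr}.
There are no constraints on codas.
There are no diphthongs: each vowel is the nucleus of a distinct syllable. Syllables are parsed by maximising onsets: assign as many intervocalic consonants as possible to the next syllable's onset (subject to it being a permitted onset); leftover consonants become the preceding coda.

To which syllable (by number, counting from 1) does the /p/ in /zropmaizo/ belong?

1

Nuclei (vowels): o, a, i, o → 4 syllables.
Between /o/ (V1) and /a/ (V2): /pm/ splits as /p/ + /m/ (/m/ is the longest suffix that is a licit onset).
Between /a/ (V2) and /i/ (V3): no consonants, so the boundary falls immediately after /a/.
Between /i/ (V3) and /o/ (V4): just /z/ — single C goes to the following onset.
Syllabification: zrop.ma.i.zo.
The /p/ is in the coda of syllable 1 (/zrop/).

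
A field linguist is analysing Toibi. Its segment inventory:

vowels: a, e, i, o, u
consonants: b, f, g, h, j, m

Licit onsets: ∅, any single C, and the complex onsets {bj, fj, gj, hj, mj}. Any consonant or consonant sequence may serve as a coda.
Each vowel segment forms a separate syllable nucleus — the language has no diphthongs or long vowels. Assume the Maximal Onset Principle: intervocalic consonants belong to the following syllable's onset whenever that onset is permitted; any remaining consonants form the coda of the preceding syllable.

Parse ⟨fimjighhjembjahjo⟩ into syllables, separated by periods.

fi.mjigh.hjem.bja.hjo

The vowels are i, i, e, a, o — 5 nuclei, so 5 syllables.
/i…i/ gap (V1→V2): cluster /mj/ — /mj/ is itself a permitted onset, so the whole cluster goes right; preceding coda = ∅.
/i…e/ gap (V2→V3): /ghhj/ — longest licit onset from the right is /hj/, leaving /gh/ as coda.
/e…a/ gap (V3→V4): /mbj/ splits as /m/ + /bj/ (/bj/ is the longest suffix that is a licit onset).
/a…o/ gap (V4→V5): cluster /hj/ — /hj/ is itself a permitted onset, so the whole cluster goes right; preceding coda = ∅.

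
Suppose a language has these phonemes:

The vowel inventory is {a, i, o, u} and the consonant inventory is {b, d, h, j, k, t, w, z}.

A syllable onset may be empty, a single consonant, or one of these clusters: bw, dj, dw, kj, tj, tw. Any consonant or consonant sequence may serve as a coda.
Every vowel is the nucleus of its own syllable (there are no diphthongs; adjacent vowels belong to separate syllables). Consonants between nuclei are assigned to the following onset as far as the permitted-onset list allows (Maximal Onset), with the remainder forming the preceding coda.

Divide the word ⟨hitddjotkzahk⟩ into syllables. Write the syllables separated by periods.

hitd.djotk.zahk

The vowels are i, o, a — 3 nuclei, so 3 syllables.
V1 /i/ – V2 /o/: /tddj/; trying suffixes from longest down, /dj/ is the first permitted one, so coda /td/ | onset /dj/.
V2 /o/ – V3 /a/: cluster /tkz/ — the longest permitted-onset suffix is /z/; onset = /z/, preceding coda = /tk/.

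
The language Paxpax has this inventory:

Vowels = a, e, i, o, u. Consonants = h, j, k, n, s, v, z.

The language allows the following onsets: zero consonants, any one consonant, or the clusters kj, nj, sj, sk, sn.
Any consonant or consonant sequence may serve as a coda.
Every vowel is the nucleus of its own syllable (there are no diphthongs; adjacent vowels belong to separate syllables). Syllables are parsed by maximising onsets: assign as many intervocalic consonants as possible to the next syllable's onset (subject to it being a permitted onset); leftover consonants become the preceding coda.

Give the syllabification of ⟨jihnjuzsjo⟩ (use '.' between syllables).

Vowels present: i, u, o; each is a nucleus, giving 3 syllables.
V1 /i/ – V2 /u/: /hnj/ — longest licit onset from the right is /nj/, leaving /h/ as coda.
V2 /u/ – V3 /o/: /zsj/; trying suffixes from longest down, /sj/ is the first permitted one, so coda /z/ | onset /sj/.

jih.njuz.sjo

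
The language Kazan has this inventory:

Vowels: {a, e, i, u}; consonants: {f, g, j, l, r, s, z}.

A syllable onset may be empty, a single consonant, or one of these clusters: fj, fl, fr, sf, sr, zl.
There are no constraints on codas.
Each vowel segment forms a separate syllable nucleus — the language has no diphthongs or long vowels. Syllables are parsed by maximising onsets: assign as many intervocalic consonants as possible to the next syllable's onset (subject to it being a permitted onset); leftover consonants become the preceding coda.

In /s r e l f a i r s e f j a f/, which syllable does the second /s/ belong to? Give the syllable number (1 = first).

Vowels present: e, a, i, e, a; each is a nucleus, giving 5 syllables.
Between /e/ (V1) and /a/ (V2): cluster /lf/ — the longest permitted-onset suffix is /f/; onset = /f/, preceding coda = /l/.
Between /a/ (V2) and /i/ (V3): nothing intervenes; syllable break is V.V.
Between /i/ (V3) and /e/ (V4): /rs/; trying suffixes from longest down, /s/ is the first permitted one, so coda /r/ | onset /s/.
Between /e/ (V4) and /a/ (V5): /fj/ is a licit onset in full, so it all attaches to the next syllable.
So the parse is srel.fa.ir.se.fjaf.
The second /s/ is in the onset of syllable 4 (/se/).

4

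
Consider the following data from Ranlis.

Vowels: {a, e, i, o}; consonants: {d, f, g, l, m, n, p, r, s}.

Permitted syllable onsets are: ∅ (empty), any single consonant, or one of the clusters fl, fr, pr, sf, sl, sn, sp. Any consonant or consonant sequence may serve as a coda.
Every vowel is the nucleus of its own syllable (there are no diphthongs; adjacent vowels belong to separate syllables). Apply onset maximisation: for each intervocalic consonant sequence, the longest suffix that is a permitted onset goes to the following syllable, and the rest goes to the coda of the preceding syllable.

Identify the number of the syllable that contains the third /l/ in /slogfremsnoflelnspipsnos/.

4

The vowels are o, e, o, e, i, o — 6 nuclei, so 6 syllables.
Between /o/ (V1) and /e/ (V2): /gfr/; trying suffixes from longest down, /fr/ is the first permitted one, so coda /g/ | onset /fr/.
Between /e/ (V2) and /o/ (V3): cluster /msn/ — the longest permitted-onset suffix is /sn/; onset = /sn/, preceding coda = /m/.
Between /o/ (V3) and /e/ (V4): /fl/ — entire cluster is a permitted onset → onset /fl/, coda ∅.
Between /e/ (V4) and /i/ (V5): /lnsp/ — longest licit onset from the right is /sp/, leaving /ln/ as coda.
Between /i/ (V5) and /o/ (V6): cluster /psn/ — the longest permitted-onset suffix is /sn/; onset = /sn/, preceding coda = /p/.
Result: slog.frem.sno.fleln.spip.snos.
The third /l/ is in the coda of syllable 4 (/fleln/).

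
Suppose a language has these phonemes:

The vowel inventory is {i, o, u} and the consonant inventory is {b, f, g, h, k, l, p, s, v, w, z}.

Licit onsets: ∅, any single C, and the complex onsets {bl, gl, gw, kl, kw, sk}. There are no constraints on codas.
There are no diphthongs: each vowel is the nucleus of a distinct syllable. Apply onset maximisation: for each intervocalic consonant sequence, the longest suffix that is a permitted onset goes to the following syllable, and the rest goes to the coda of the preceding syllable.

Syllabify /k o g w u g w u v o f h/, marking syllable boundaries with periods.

Nuclei (vowels): o, u, u, o → 4 syllables.
/o…u/ gap (V1→V2): /gw/ is a licit onset in full, so it all attaches to the next syllable.
/u…u/ gap (V2→V3): cluster /gw/ — /gw/ is itself a permitted onset, so the whole cluster goes right; preceding coda = ∅.
/u…o/ gap (V3→V4): /v/ → onset of the next syllable (single consonants are always licit onsets).

ko.gwu.gwu.vofh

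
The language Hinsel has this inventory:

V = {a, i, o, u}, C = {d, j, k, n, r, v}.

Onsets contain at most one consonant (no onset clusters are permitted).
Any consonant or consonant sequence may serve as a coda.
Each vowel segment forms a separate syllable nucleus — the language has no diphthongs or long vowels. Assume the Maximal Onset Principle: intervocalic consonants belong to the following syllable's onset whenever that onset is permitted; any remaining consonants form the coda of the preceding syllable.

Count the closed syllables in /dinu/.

The vowels are i, u — 2 nuclei, so 2 syllables.
V1 /i/ – V2 /u/: just /n/ — single C goes to the following onset.
Putting it together: di.nu.
Classifying each syllable: /di/ (open), /nu/ (open).
Closed syllables: 0.

0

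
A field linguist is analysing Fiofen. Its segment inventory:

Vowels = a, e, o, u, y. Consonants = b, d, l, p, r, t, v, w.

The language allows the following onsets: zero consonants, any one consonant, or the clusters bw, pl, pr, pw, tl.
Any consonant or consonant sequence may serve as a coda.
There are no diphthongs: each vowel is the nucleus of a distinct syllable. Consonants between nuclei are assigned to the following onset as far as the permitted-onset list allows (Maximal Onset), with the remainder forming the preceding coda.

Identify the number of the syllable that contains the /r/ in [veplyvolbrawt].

4

Vowels present: e, y, o, a; each is a nucleus, giving 4 syllables.
/e…y/ gap (V1→V2): /pl/ — entire cluster is a permitted onset → onset /pl/, coda ∅.
/y…o/ gap (V2→V3): /v/ → onset of the next syllable (single consonants are always licit onsets).
/o…a/ gap (V3→V4): cluster /lbr/ — the longest permitted-onset suffix is /r/; onset = /r/, preceding coda = /lb/.
Result: ve.ply.volb.rawt.
The /r/ is in the onset of syllable 4 (/rawt/).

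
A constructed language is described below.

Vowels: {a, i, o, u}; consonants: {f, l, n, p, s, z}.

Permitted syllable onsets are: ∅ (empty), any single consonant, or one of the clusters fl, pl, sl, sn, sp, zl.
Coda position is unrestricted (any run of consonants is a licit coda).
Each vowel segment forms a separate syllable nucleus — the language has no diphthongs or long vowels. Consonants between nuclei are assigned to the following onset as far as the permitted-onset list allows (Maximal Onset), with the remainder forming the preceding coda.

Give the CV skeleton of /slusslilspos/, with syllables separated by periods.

Nuclei (vowels): u, i, o → 3 syllables.
Between /u/ (V1) and /i/ (V2): /ssl/ — longest licit onset from the right is /sl/, leaving /s/ as coda.
Between /i/ (V2) and /o/ (V3): cluster /lsp/ — the longest permitted-onset suffix is /sp/; onset = /sp/, preceding coda = /l/.
So the parse is slus.slil.spos.
Mapping each syllable to C/V: /slus/ → CCVC, /slil/ → CCVC, /spos/ → CCVC.

CCVC.CCVC.CCVC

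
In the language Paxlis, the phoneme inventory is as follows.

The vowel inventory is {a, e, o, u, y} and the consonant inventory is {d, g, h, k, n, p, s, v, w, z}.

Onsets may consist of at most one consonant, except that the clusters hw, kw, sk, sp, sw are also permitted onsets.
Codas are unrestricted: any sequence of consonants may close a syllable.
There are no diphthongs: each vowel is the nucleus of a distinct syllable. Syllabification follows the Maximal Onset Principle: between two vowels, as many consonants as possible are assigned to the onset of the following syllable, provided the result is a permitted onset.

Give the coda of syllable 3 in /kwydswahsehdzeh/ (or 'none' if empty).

hd

Vowels present: y, a, e, e; each is a nucleus, giving 4 syllables.
Between /y/ (V1) and /a/ (V2): /dsw/ — longest licit onset from the right is /sw/, leaving /d/ as coda.
Between /a/ (V2) and /e/ (V3): /hs/; trying suffixes from longest down, /s/ is the first permitted one, so coda /h/ | onset /s/.
Between /e/ (V3) and /e/ (V4): cluster /hdz/ — the longest permitted-onset suffix is /z/; onset = /z/, preceding coda = /hd/.
Syllabification: kwyd.swah.sehd.zeh.
Syllable 3 is /sehd/: onset /s/, nucleus /e/, coda /hd/.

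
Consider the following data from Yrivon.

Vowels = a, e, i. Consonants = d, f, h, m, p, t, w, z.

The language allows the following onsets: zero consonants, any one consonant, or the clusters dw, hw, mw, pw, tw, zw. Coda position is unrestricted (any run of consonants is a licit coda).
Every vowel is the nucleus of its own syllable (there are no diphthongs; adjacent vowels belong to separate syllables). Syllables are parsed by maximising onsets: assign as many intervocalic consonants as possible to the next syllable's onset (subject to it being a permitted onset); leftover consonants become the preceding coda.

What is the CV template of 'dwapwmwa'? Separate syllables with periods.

Nuclei (vowels): a, a → 2 syllables.
Between /a/ (V1) and /a/ (V2): /pwmw/ — longest licit onset from the right is /mw/, leaving /pw/ as coda.
So the parse is dwapw.mwa.
Mapping each syllable to C/V: /dwapw/ → CCVCC, /mwa/ → CCV.

CCVCC.CCV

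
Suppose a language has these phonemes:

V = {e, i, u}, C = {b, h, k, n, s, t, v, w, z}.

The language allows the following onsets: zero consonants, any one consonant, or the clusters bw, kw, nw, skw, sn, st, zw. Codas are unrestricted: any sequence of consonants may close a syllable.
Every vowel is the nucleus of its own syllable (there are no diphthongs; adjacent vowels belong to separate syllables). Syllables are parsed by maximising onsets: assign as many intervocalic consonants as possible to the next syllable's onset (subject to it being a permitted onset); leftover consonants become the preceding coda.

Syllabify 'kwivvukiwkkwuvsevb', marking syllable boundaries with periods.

Vowels present: i, u, i, u, e; each is a nucleus, giving 5 syllables.
σ1/σ2 boundary: /vv/ splits as /v/ + /v/ (/v/ is the longest suffix that is a licit onset).
σ2/σ3 boundary: /k/ → onset of the next syllable (single consonants are always licit onsets).
σ3/σ4 boundary: /wkkw/; trying suffixes from longest down, /kw/ is the first permitted one, so coda /wk/ | onset /kw/.
σ4/σ5 boundary: /vs/ — longest licit onset from the right is /s/, leaving /v/ as coda.

kwiv.vu.kiwk.kwuv.sevb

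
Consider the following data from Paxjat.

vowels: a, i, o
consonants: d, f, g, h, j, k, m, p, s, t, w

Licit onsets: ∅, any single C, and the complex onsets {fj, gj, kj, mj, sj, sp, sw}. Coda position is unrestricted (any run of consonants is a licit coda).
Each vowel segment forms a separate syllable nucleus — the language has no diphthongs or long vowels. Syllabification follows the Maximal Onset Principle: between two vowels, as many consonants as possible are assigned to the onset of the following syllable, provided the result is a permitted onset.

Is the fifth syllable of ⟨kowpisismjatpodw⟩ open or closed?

The vowels are o, i, i, a, o — 5 nuclei, so 5 syllables.
V1 /o/ – V2 /i/: /wp/ splits as /w/ + /p/ (/p/ is the longest suffix that is a licit onset).
V2 /i/ – V3 /i/: /s/ is a single consonant, so it becomes the next onset.
V3 /i/ – V4 /a/: /smj/ splits as /s/ + /mj/ (/mj/ is the longest suffix that is a licit onset).
V4 /a/ – V5 /o/: cluster /tp/ — the longest permitted-onset suffix is /p/; onset = /p/, preceding coda = /t/.
Syllabification: kow.pi.sis.mjat.podw.
Syllable 5 is /podw/ with coda /dw/, so it is closed.

closed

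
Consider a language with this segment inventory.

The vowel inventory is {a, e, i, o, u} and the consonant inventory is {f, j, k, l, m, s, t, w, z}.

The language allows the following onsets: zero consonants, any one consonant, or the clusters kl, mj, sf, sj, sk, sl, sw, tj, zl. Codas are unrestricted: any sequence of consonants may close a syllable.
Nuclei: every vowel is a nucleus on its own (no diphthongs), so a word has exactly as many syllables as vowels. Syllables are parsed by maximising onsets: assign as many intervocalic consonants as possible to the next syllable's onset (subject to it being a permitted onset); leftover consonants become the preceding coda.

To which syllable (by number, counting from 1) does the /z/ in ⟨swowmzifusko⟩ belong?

2

The vowels are o, i, u, o — 4 nuclei, so 4 syllables.
V1 /o/ – V2 /i/: cluster /wmz/ — the longest permitted-onset suffix is /z/; onset = /z/, preceding coda = /wm/.
V2 /i/ – V3 /u/: /f/ is a single consonant, so it becomes the next onset.
V3 /u/ – V4 /o/: /sk/ is a licit onset in full, so it all attaches to the next syllable.
Putting it together: swowm.zi.fu.sko.
The /z/ is in the onset of syllable 2 (/zi/).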